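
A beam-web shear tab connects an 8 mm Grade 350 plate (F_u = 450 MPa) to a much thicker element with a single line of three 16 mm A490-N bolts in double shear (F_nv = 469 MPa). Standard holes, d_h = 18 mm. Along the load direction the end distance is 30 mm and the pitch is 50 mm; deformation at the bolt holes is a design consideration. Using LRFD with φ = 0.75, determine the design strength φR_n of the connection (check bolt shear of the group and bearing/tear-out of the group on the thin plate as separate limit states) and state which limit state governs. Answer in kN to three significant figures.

Bolt shear: A_b = π·16²/4 = 201.1 mm²; R_n = 469 × 201.1 × 3 × 2 / 1000 = 565.8 kN → 0.75 × 565.8 = 424 kN.
Bearing (1.2 l_c t F_u ≤ 2.4 d t F_u): upper limit = 2.4·16·8·450 / 1000 = 138.2 kN.
  Edge l_c = 30 − 18/2 = 21 → r_n = 90.72 kN; interior l_c = 50 − 18 = 32 → r_n = 138.2 kN.
  R_n,bearing = 1·90.72 + 2·138.2 = 367.2 kN → 0.75 × 367.2 = 275 kN.
Bearing governs: 275 kN.

275 kN (bearing governs)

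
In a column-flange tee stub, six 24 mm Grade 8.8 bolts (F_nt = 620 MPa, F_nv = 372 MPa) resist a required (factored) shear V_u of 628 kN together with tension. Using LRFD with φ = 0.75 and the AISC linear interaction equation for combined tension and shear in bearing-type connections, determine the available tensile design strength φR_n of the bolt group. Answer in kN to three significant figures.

594 kN

A_b = π·24²/4 = 452.4 mm²; f_rv = 628 × 1000 / (6 × 452.4) = 231.4 MPa.
F'_nt = 1.3 F_nt − (F_nt / φF_nv) f_rv = 1.3·620 − (620/(0.75·372))·231.4 = 291.9 MPa, capped at F_nt → F'_nt = 291.9 MPa.
R_n = F'_nt · A_b · n = 291.9 × 452.4 × 6 / 1000 = 792.2 kN.
Design strength φR_n = 0.75 × 792.2 = 594 kN.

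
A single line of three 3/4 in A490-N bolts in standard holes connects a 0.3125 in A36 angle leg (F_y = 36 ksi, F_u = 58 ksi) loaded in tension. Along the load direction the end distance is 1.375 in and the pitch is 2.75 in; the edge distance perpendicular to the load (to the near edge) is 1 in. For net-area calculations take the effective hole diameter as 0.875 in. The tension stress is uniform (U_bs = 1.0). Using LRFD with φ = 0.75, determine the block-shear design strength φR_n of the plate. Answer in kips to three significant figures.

Shear plane L_v = 1.375 + 2·2.75 = 6.875 in; A_gv = 6.875 × 0.3125 = 2.148 in².
A_nv = (6.875 − 2.5·0.875) × 0.3125 = 1.465 in².
A_nt = (1 − 0.5·0.875) × 0.3125 = 0.1758 in².
0.6 F_u A_nv = 50.98 kips; 0.6 F_y A_gv = 46.41 kips → shear yielding governs the shear term.
R_n = 46.41 + 1.0 × 58 × 0.1758 = 56.6 kips.
Design strength φR_n = 0.75 × 56.6 = 42.5 kips.

42.5 kips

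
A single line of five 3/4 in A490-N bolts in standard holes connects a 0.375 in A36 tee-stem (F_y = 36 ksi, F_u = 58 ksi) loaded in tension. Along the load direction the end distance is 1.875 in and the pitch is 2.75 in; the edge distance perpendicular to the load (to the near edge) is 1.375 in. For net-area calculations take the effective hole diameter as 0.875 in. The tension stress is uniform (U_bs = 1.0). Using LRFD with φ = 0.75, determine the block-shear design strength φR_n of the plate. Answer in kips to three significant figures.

Shear plane L_v = 1.875 + 4·2.75 = 12.88 in; A_gv = 12.88 × 0.375 = 4.828 in².
A_nv = (12.88 − 4.5·0.875) × 0.375 = 3.352 in².
A_nt = (1.375 − 0.5·0.875) × 0.375 = 0.3516 in².
0.6 F_u A_nv = 116.6 kips; 0.6 F_y A_gv = 104.3 kips → shear yielding governs the shear term.
R_n = 104.3 + 1.0 × 58 × 0.3516 = 124.7 kips.
Design strength φR_n = 0.75 × 124.7 = 93.5 kips.

93.5 kips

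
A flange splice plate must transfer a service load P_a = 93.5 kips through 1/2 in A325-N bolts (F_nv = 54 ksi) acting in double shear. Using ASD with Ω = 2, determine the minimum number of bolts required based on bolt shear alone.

A_b = π·0.5²/4 = 0.1963 in².
Per-bolt allowable strength R_n/Ω = 54 × 0.1963 × 2 / 2 = 10.6 kips.
n ≥ 93.5 / 10.6 = 8.818 → use 9 bolts.

9 bolts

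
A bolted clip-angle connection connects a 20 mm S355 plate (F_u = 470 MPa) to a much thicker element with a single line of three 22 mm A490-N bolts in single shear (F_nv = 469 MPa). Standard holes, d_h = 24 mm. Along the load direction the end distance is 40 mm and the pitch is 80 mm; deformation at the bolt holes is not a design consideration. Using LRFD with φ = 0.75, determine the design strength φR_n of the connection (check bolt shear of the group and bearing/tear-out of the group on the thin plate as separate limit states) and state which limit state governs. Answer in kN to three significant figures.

401 kN (bolt shear governs)

Bolt shear: A_b = π·22²/4 = 380.1 mm²; R_n = 469 × 380.1 × 3 × 1 / 1000 = 534.8 kN → 0.75 × 534.8 = 401 kN.
Bearing (1.5 l_c t F_u ≤ 3.0 d t F_u): upper limit = 3.0·22·20·470 / 1000 = 620.4 kN.
  Edge l_c = 40 − 24/2 = 28 → r_n = 394.8 kN; interior l_c = 80 − 24 = 56 → r_n = 620.4 kN.
  R_n,bearing = 1·394.8 + 2·620.4 = 1636 kN → 0.75 × 1636 = 1230 kN.
Bolt shear governs: 401 kN.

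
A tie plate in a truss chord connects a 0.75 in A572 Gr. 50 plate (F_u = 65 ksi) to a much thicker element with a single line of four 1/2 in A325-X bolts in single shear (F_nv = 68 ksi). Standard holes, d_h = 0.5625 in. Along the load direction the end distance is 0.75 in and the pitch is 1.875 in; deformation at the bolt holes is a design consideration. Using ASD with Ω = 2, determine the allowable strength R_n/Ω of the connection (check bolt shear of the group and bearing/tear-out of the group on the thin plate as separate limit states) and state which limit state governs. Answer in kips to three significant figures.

Bolt shear: A_b = π·0.5²/4 = 0.1963 in²; R_n = 68 × 0.1963 × 4 × 1 = 53.41 kips → 53.41 / 2 = 26.7 kips.
Bearing (1.2 l_c t F_u ≤ 2.4 d t F_u): upper limit = 2.4·0.5·0.75·65 = 58.5 kips.
  Edge l_c = 0.75 − 0.5625/2 = 0.4688 → r_n = 27.42 kips; interior l_c = 1.875 − 0.5625 = 1.312 → r_n = 58.5 kips.
  R_n,bearing = 1·27.42 + 3·58.5 = 202.9 kips → 202.9 / 2 = 101 kips.
Bolt shear governs: 26.7 kips.

26.7 kips (bolt shear governs)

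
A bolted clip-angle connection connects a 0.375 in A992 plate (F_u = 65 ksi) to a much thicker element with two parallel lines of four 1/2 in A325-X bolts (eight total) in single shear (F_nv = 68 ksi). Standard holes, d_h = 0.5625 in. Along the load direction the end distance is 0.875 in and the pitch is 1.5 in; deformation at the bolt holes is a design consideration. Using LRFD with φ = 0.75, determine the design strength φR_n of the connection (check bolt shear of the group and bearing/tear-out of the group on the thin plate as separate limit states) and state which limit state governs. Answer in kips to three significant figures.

80.1 kips (bolt shear governs)

Bolt shear: A_b = π·0.5²/4 = 0.1963 in²; R_n = 68 × 0.1963 × 8 × 1 = 106.8 kips → 0.75 × 106.8 = 80.1 kips.
Bearing (1.2 l_c t F_u ≤ 2.4 d t F_u): upper limit = 2.4·0.5·0.375·65 = 29.25 kips.
  Edge l_c = 0.875 − 0.5625/2 = 0.5938 → r_n = 17.37 kips; interior l_c = 1.5 − 0.5625 = 0.9375 → r_n = 27.42 kips.
  R_n,bearing = 2·17.37 + 6·27.42 = 199.3 kips → 0.75 × 199.3 = 149 kips.
Bolt shear governs: 80.1 kips.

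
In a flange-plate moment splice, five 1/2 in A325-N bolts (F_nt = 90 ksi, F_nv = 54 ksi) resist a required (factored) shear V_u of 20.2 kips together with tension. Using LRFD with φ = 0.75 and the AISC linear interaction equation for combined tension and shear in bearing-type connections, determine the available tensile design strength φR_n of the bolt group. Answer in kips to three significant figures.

52.5 kips

A_b = π·0.5²/4 = 0.1963 in²; f_rv = 20.2 / (5 × 0.1963) = 20.58 ksi.
F'_nt = 1.3 F_nt − (F_nt / φF_nv) f_rv = 1.3·90 − (90/(0.75·54))·20.58 = 71.28 ksi, capped at F_nt → F'_nt = 71.28 ksi.
R_n = F'_nt · A_b · n = 71.28 × 0.1963 × 5 = 69.98 kips.
Design strength φR_n = 0.75 × 69.98 = 52.5 kips.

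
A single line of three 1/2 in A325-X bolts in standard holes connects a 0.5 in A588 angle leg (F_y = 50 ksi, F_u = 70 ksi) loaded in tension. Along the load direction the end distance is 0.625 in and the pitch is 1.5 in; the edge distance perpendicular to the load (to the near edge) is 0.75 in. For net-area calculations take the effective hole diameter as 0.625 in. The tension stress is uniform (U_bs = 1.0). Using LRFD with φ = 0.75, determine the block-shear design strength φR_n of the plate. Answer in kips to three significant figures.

Shear plane L_v = 0.625 + 2·1.5 = 3.625 in; A_gv = 3.625 × 0.5 = 1.812 in².
A_nv = (3.625 − 2.5·0.625) × 0.5 = 1.031 in².
A_nt = (0.75 − 0.5·0.625) × 0.5 = 0.2188 in².
0.6 F_u A_nv = 43.31 kips; 0.6 F_y A_gv = 54.38 kips → shear rupture governs the shear term.
R_n = 43.31 + 1.0 × 70 × 0.2188 = 58.62 kips.
Design strength φR_n = 0.75 × 58.62 = 44 kips.

44 kips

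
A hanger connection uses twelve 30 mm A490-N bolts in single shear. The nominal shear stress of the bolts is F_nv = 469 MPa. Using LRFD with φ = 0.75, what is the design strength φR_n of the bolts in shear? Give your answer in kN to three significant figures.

A_b = π × 30² / 4 = 706.9 mm².
R_n = F_nv · A_b · n · n_s = 469 × 706.9 × 12 × 1 / 1000 = 3978 kN.
Design strength φR_n = 0.75 × 3978 = 2980 kN.

2980 kN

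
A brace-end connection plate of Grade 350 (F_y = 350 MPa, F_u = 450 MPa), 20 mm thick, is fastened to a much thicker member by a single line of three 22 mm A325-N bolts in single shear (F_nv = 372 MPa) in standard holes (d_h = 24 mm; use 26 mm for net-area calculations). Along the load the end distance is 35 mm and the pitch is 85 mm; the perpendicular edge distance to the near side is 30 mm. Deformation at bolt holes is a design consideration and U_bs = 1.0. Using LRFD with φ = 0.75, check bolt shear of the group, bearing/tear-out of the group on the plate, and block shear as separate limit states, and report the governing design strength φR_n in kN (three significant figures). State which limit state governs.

318 kN (bolt shear governs)

Bolt shear: A_b = π·22²/4 = 380.1 mm²; R_n = 372 × 380.1 × 3 × 1 / 1000 = 424.2 kN → 0.75 × 424.2 = 318 kN.
Bearing: edge l_c = 23, r_n = 248.4 kN; interior l_c = 61, r_n = 475.2 kN; R_n = 248.4 + 2·475.2 = 1199 kN → 899 kN.
Block shear: A_gv = 4100, A_nv = 2800, A_nt = 340 mm²; R_n = min(0.6F_uA_nv, 0.6F_yA_gv) + U_bs·F_u·A_nt = 909 kN → 682 kN.
Bolt shear governs: 318 kN.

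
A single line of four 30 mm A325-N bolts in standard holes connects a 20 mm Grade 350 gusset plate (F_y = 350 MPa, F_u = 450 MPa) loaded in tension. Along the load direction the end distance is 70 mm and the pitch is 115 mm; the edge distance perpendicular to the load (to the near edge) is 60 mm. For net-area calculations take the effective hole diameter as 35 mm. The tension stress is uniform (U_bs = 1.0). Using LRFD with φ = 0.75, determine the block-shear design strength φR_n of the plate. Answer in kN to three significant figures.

Shear plane L_v = 70 + 3·115 = 415 mm; A_gv = 415 × 20 = 8300 mm².
A_nv = (415 − 3.5·35) × 20 = 5850 mm².
A_nt = (60 − 0.5·35) × 20 = 850 mm².
0.6 F_u A_nv = 1580 kN; 0.6 F_y A_gv = 1743 kN → shear rupture governs the shear term.
R_n = 1580 + 1.0 × 450 × 850 / 1000 = 1962 kN.
Design strength φR_n = 0.75 × 1962 = 1470 kN.

1470 kN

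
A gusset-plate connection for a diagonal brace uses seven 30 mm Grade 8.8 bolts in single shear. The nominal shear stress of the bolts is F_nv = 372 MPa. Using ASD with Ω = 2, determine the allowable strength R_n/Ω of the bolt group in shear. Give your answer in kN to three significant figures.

920 kN

A_b = π × 30² / 4 = 706.9 mm².
R_n = F_nv · A_b · n · n_s = 372 × 706.9 × 7 × 1 / 1000 = 1841 kN.
Allowable strength R_n/Ω = 1841 / 2 = 920 kN.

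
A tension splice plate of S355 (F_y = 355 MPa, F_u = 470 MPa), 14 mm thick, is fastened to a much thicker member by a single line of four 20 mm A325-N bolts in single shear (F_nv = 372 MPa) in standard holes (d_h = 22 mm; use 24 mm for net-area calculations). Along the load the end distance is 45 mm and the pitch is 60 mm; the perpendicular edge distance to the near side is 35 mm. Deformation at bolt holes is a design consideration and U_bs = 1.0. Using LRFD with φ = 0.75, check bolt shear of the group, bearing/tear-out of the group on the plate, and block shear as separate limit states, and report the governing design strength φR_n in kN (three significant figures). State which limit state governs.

351 kN (bolt shear governs)

Bolt shear: A_b = π·20²/4 = 314.2 mm²; R_n = 372 × 314.2 × 4 × 1 / 1000 = 467.5 kN → 0.75 × 467.5 = 351 kN.
Bearing: edge l_c = 34, r_n = 268.5 kN; interior l_c = 38, r_n = 300 kN; R_n = 268.5 + 3·300 = 1169 kN → 876 kN.
Block shear: A_gv = 3150, A_nv = 1974, A_nt = 322 mm²; R_n = min(0.6F_uA_nv, 0.6F_yA_gv) + U_bs·F_u·A_nt = 708 kN → 531 kN.
Bolt shear governs: 351 kN.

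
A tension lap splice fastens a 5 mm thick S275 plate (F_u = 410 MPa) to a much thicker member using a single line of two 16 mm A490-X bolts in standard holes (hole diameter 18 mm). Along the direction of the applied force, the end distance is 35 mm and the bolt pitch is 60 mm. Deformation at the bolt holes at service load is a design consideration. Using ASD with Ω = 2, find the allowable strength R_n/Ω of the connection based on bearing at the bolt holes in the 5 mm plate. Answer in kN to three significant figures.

71.3 kN

Per bolt r_n = 1.2 l_c t F_u ≤ 2.4 d t F_u; upper limit = 2.4 × 16 × 5 × 410 / 1000 = 78.72 kN.
Edge bolt: l_c = 35 − 18/2 = 26 mm → 1.2 × 26 × 5 × 410 / 1000 = 63.96 → r_n = 63.96 kN.
Interior bolts: l_c = 60 − 18 = 42 mm → 1.2 × 42 × 5 × 410 / 1000 = 103.3 → r_n = 78.72 kN.
R_n = 1 × 63.96 + 1 × 78.72 = 142.7 kN.
Allowable strength R_n/Ω = 142.7 / 2 = 71.3 kN.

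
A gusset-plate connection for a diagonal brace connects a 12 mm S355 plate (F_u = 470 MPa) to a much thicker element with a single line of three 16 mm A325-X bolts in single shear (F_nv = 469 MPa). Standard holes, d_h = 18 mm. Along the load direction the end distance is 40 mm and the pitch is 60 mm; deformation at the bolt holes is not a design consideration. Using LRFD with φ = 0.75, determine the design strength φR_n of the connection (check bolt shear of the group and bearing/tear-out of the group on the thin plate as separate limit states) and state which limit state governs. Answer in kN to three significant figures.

Bolt shear: A_b = π·16²/4 = 201.1 mm²; R_n = 469 × 201.1 × 3 × 1 / 1000 = 282.9 kN → 0.75 × 282.9 = 212 kN.
Bearing (1.5 l_c t F_u ≤ 3.0 d t F_u): upper limit = 3.0·16·12·470 / 1000 = 270.7 kN.
  Edge l_c = 40 − 18/2 = 31 → r_n = 262.3 kN; interior l_c = 60 − 18 = 42 → r_n = 270.7 kN.
  R_n,bearing = 1·262.3 + 2·270.7 = 803.7 kN → 0.75 × 803.7 = 603 kN.
Bolt shear governs: 212 kN.

212 kN (bolt shear governs)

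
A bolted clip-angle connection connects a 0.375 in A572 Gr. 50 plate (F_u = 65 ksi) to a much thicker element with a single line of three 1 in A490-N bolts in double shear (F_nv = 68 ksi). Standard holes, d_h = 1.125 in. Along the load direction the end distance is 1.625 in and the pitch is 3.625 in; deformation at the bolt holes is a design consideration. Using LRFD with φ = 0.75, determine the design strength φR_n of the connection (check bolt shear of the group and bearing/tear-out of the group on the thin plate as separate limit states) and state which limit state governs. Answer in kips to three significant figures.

Bolt shear: A_b = π·1²/4 = 0.7854 in²; R_n = 68 × 0.7854 × 3 × 2 = 320.4 kips → 0.75 × 320.4 = 240 kips.
Bearing (1.2 l_c t F_u ≤ 2.4 d t F_u): upper limit = 2.4·1·0.375·65 = 58.5 kips.
  Edge l_c = 1.625 − 1.125/2 = 1.062 → r_n = 31.08 kips; interior l_c = 3.625 − 1.125 = 2.5 → r_n = 58.5 kips.
  R_n,bearing = 1·31.08 + 2·58.5 = 148.1 kips → 0.75 × 148.1 = 111 kips.
Bearing governs: 111 kips.

111 kips (bearing governs)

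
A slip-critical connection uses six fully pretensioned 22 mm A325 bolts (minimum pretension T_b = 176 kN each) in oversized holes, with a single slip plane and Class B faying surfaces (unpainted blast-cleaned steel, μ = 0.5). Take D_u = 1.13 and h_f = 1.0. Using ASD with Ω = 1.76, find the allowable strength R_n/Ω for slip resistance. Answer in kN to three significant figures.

339 kN

R_n = μ · D_u · h_f · T_b · n_s · n_b = 0.5 × 1.13 × 1.0 × 176 × 1 × 6 = 596.6 kN.
Allowable strength R_n/Ω = 596.6 / 1.76 = 339 kN.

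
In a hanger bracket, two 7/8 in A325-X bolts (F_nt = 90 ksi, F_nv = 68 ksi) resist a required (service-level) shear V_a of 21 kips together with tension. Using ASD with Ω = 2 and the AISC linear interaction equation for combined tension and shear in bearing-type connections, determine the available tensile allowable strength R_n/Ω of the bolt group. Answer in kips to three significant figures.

42.6 kips

A_b = π·0.875²/4 = 0.6013 in²; f_rv = 21 / (2 × 0.6013) = 17.46 ksi.
F'_nt = 1.3 F_nt − (Ω F_nt / F_nv) f_rv = 1.3·90 − (2·90/68)·17.46 = 70.78 ksi, capped at F_nt → F'_nt = 70.78 ksi.
R_n = F'_nt · A_b · n = 70.78 × 0.6013 × 2 = 85.12 kips.
Allowable strength R_n/Ω = 85.12 / 2 = 42.6 kips.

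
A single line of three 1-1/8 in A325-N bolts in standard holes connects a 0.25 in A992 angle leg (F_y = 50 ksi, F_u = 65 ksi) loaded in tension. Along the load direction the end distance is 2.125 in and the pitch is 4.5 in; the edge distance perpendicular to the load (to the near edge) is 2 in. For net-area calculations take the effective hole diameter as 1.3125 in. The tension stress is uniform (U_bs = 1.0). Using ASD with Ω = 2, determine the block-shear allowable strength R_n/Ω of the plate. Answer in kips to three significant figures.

49.2 kips

Shear plane L_v = 2.125 + 2·4.5 = 11.12 in; A_gv = 11.12 × 0.25 = 2.781 in².
A_nv = (11.12 − 2.5·1.3125) × 0.25 = 1.961 in².
A_nt = (2 − 0.5·1.3125) × 0.25 = 0.3359 in².
0.6 F_u A_nv = 76.48 kips; 0.6 F_y A_gv = 83.44 kips → shear rupture governs the shear term.
R_n = 76.48 + 1.0 × 65 × 0.3359 = 98.31 kips.
Allowable strength R_n/Ω = 98.31 / 2 = 49.2 kips.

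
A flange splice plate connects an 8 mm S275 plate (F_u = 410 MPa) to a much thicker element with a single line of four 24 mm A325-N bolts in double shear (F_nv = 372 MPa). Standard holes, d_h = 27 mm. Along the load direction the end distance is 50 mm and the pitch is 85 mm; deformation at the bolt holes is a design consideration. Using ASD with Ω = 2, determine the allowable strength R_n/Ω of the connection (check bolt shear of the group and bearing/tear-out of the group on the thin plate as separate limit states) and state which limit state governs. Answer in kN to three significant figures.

355 kN (bearing governs)

Bolt shear: A_b = π·24²/4 = 452.4 mm²; R_n = 372 × 452.4 × 4 × 2 / 1000 = 1346 kN → 1346 / 2 = 673 kN.
Bearing (1.2 l_c t F_u ≤ 2.4 d t F_u): upper limit = 2.4·24·8·410 / 1000 = 188.9 kN.
  Edge l_c = 50 − 27/2 = 36.5 → r_n = 143.7 kN; interior l_c = 85 − 27 = 58 → r_n = 188.9 kN.
  R_n,bearing = 1·143.7 + 3·188.9 = 710.4 kN → 710.4 / 2 = 355 kN.
Bearing governs: 355 kN.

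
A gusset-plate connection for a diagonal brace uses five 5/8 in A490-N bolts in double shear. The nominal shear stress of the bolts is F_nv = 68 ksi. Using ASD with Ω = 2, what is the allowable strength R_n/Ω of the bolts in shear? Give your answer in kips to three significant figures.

104 kips

A_b = π × 0.625² / 4 = 0.3068 in².
R_n = F_nv · A_b · n · n_s = 68 × 0.3068 × 5 × 2 = 208.6 kips.
Allowable strength R_n/Ω = 208.6 / 2 = 104 kips.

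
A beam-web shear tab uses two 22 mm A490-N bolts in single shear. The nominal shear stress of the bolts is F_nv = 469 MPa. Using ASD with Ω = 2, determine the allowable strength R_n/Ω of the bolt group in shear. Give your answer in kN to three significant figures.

A_b = π × 22² / 4 = 380.1 mm².
R_n = F_nv · A_b · n · n_s = 469 × 380.1 × 2 × 1 / 1000 = 356.6 kN.
Allowable strength R_n/Ω = 356.6 / 2 = 178 kN.

178 kN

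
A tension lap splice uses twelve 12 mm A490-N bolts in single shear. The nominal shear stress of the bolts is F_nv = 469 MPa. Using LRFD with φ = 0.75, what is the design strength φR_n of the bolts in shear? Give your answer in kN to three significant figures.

A_b = π × 12² / 4 = 113.1 mm².
R_n = F_nv · A_b · n · n_s = 469 × 113.1 × 12 × 1 / 1000 = 636.5 kN.
Design strength φR_n = 0.75 × 636.5 = 477 kN.

477 kN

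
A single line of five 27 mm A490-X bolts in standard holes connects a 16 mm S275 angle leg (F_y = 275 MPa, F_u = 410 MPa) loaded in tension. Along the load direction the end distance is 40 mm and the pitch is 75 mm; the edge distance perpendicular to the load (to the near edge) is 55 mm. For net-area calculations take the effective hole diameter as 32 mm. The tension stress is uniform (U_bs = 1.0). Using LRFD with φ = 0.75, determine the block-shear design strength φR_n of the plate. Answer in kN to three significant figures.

770 kN

Shear plane L_v = 40 + 4·75 = 340 mm; A_gv = 340 × 16 = 5440 mm².
A_nv = (340 − 4.5·32) × 16 = 3136 mm².
A_nt = (55 − 0.5·32) × 16 = 624 mm².
0.6 F_u A_nv = 771.5 kN; 0.6 F_y A_gv = 897.6 kN → shear rupture governs the shear term.
R_n = 771.5 + 1.0 × 410 × 624 / 1000 = 1027 kN.
Design strength φR_n = 0.75 × 1027 = 770 kN.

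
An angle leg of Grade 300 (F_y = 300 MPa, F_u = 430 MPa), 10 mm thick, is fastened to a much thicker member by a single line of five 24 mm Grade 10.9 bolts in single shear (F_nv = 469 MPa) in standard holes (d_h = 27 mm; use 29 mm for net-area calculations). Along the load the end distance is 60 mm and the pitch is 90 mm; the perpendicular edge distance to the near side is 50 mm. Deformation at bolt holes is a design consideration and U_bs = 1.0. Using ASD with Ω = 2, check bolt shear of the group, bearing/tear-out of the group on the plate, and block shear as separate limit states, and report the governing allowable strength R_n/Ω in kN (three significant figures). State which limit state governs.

450 kN (block shear governs)

Bolt shear: A_b = π·24²/4 = 452.4 mm²; R_n = 469 × 452.4 × 5 × 1 / 1000 = 1061 kN → 1061 / 2 = 530 kN.
Bearing: edge l_c = 46.5, r_n = 239.9 kN; interior l_c = 63, r_n = 247.7 kN; R_n = 239.9 + 4·247.7 = 1231 kN → 615 kN.
Block shear: A_gv = 4200, A_nv = 2895, A_nt = 355 mm²; R_n = min(0.6F_uA_nv, 0.6F_yA_gv) + U_bs·F_u·A_nt = 899.6 kN → 450 kN.
Block shear governs: 450 kN.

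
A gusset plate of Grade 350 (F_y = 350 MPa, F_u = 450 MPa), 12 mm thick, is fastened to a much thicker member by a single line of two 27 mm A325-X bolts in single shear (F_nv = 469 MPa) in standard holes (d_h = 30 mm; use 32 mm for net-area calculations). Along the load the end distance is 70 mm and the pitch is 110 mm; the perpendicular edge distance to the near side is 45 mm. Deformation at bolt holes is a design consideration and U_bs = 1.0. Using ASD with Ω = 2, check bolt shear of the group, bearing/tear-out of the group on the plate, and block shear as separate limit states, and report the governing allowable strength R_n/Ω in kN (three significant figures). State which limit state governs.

269 kN (bolt shear governs)

Bolt shear: A_b = π·27²/4 = 572.6 mm²; R_n = 469 × 572.6 × 2 × 1 / 1000 = 537.1 kN → 537.1 / 2 = 269 kN.
Bearing: edge l_c = 55, r_n = 349.9 kN; interior l_c = 80, r_n = 349.9 kN; R_n = 349.9 + 1·349.9 = 699.8 kN → 350 kN.
Block shear: A_gv = 2160, A_nv = 1584, A_nt = 348 mm²; R_n = min(0.6F_uA_nv, 0.6F_yA_gv) + U_bs·F_u·A_nt = 584.3 kN → 292 kN.
Bolt shear governs: 269 kN.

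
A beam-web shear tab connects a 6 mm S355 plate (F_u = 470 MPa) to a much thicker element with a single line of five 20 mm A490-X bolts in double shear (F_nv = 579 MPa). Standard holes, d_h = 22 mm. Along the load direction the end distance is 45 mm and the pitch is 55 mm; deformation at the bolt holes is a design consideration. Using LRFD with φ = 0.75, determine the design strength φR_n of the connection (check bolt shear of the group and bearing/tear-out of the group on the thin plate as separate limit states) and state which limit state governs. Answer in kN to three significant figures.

421 kN (bearing governs)

Bolt shear: A_b = π·20²/4 = 314.2 mm²; R_n = 579 × 314.2 × 5 × 2 / 1000 = 1819 kN → 0.75 × 1819 = 1360 kN.
Bearing (1.2 l_c t F_u ≤ 2.4 d t F_u): upper limit = 2.4·20·6·470 / 1000 = 135.4 kN.
  Edge l_c = 45 − 22/2 = 34 → r_n = 115.1 kN; interior l_c = 55 − 22 = 33 → r_n = 111.7 kN.
  R_n,bearing = 1·115.1 + 4·111.7 = 561.7 kN → 0.75 × 561.7 = 421 kN.
Bearing governs: 421 kN.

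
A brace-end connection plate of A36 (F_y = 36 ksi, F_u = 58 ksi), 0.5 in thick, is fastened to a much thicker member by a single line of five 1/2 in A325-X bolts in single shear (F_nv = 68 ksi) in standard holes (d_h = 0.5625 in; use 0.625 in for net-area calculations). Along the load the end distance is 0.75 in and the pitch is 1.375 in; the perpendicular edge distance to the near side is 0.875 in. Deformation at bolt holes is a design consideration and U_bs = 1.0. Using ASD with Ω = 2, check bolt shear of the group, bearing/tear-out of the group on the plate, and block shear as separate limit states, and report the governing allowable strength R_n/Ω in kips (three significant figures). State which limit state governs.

Bolt shear: A_b = π·0.5²/4 = 0.1963 in²; R_n = 68 × 0.1963 × 5 × 1 = 66.76 kips → 66.76 / 2 = 33.4 kips.
Bearing: edge l_c = 0.4688, r_n = 16.31 kips; interior l_c = 0.8125, r_n = 28.27 kips; R_n = 16.31 + 4·28.27 = 129.4 kips → 64.7 kips.
Block shear: A_gv = 3.125, A_nv = 1.719, A_nt = 0.2812 in²; R_n = min(0.6F_uA_nv, 0.6F_yA_gv) + U_bs·F_u·A_nt = 76.12 kips → 38.1 kips.
Bolt shear governs: 33.4 kips.

33.4 kips (bolt shear governs)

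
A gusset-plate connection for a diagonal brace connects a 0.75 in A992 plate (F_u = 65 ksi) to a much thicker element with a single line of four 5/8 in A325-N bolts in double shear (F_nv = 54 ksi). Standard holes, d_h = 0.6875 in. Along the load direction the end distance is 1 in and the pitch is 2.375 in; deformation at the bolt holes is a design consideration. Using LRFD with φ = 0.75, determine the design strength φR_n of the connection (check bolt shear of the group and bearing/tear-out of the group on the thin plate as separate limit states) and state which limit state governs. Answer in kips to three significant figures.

Bolt shear: A_b = π·0.625²/4 = 0.3068 in²; R_n = 54 × 0.3068 × 4 × 2 = 132.5 kips → 0.75 × 132.5 = 99.4 kips.
Bearing (1.2 l_c t F_u ≤ 2.4 d t F_u): upper limit = 2.4·0.625·0.75·65 = 73.12 kips.
  Edge l_c = 1 − 0.6875/2 = 0.6562 → r_n = 38.39 kips; interior l_c = 2.375 − 0.6875 = 1.688 → r_n = 73.12 kips.
  R_n,bearing = 1·38.39 + 3·73.12 = 257.8 kips → 0.75 × 257.8 = 193 kips.
Bolt shear governs: 99.4 kips.

99.4 kips (bolt shear governs)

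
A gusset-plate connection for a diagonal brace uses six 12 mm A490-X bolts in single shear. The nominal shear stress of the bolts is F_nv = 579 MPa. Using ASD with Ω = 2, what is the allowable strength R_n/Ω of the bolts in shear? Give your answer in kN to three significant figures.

A_b = π × 12² / 4 = 113.1 mm².
R_n = F_nv · A_b · n · n_s = 579 × 113.1 × 6 × 1 / 1000 = 392.9 kN.
Allowable strength R_n/Ω = 392.9 / 2 = 196 kN.

196 kN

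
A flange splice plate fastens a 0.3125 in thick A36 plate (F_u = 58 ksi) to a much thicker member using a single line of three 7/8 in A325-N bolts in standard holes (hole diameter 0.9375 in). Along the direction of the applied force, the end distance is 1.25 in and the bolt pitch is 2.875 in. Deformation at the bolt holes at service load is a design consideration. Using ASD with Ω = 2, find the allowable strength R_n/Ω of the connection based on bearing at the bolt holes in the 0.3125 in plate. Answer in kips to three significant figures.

Per bolt r_n = 1.2 l_c t F_u ≤ 2.4 d t F_u; upper limit = 2.4 × 0.875 × 0.3125 × 58 = 38.06 kips.
Edge bolt: l_c = 1.25 − 0.9375/2 = 0.7812 in → 1.2 × 0.7812 × 0.3125 × 58 = 16.99 → r_n = 16.99 kips.
Interior bolts: l_c = 2.875 − 0.9375 = 1.938 in → 1.2 × 1.938 × 0.3125 × 58 = 42.14 → r_n = 38.06 kips.
R_n = 1 × 16.99 + 2 × 38.06 = 93.12 kips.
Allowable strength R_n/Ω = 93.12 / 2 = 46.6 kips.

46.6 kips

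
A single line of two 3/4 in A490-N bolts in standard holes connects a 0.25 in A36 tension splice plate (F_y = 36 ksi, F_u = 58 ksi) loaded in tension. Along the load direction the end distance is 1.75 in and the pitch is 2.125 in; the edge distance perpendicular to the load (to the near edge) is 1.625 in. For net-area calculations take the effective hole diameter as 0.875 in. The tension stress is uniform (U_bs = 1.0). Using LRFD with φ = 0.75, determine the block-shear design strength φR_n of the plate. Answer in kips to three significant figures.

28.6 kips

Shear plane L_v = 1.75 + 1·2.125 = 3.875 in; A_gv = 3.875 × 0.25 = 0.9688 in².
A_nv = (3.875 − 1.5·0.875) × 0.25 = 0.6406 in².
A_nt = (1.625 − 0.5·0.875) × 0.25 = 0.2969 in².
0.6 F_u A_nv = 22.29 kips; 0.6 F_y A_gv = 20.92 kips → shear yielding governs the shear term.
R_n = 20.92 + 1.0 × 58 × 0.2969 = 38.14 kips.
Design strength φR_n = 0.75 × 38.14 = 28.6 kips.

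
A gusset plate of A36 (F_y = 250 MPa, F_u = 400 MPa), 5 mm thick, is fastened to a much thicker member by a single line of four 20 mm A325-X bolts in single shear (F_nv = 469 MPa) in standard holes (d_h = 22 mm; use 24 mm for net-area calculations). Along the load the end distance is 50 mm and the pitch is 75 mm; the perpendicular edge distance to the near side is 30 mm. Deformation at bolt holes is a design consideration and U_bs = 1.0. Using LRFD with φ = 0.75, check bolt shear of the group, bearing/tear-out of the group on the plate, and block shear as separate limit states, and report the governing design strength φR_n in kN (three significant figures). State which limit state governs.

182 kN (block shear governs)

Bolt shear: A_b = π·20²/4 = 314.2 mm²; R_n = 469 × 314.2 × 4 × 1 / 1000 = 589.4 kN → 0.75 × 589.4 = 442 kN.
Bearing: edge l_c = 39, r_n = 93.6 kN; interior l_c = 53, r_n = 96 kN; R_n = 93.6 + 3·96 = 381.6 kN → 286 kN.
Block shear: A_gv = 1375, A_nv = 955, A_nt = 90 mm²; R_n = min(0.6F_uA_nv, 0.6F_yA_gv) + U_bs·F_u·A_nt = 242.2 kN → 182 kN.
Block shear governs: 182 kN.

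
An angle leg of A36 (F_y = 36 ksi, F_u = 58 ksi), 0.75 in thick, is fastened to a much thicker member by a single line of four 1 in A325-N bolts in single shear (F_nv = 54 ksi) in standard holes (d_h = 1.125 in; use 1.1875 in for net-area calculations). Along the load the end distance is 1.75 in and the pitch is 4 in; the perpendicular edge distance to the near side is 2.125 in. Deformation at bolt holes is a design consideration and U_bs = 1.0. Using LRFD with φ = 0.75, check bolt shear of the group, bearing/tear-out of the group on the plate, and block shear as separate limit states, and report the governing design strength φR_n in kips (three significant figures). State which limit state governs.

Bolt shear: A_b = π·1²/4 = 0.7854 in²; R_n = 54 × 0.7854 × 4 × 1 = 169.6 kips → 0.75 × 169.6 = 127 kips.
Bearing: edge l_c = 1.188, r_n = 61.99 kips; interior l_c = 2.875, r_n = 104.4 kips; R_n = 61.99 + 3·104.4 = 375.2 kips → 281 kips.
Block shear: A_gv = 10.31, A_nv = 7.195, A_nt = 1.148 in²; R_n = min(0.6F_uA_nv, 0.6F_yA_gv) + U_bs·F_u·A_nt = 289.4 kips → 217 kips.
Bolt shear governs: 127 kips.

127 kips (bolt shear governs)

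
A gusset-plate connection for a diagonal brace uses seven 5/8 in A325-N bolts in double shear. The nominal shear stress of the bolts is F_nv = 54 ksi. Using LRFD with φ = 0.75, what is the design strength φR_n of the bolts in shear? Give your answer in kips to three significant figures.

174 kips

A_b = π × 0.625² / 4 = 0.3068 in².
R_n = F_nv · A_b · n · n_s = 54 × 0.3068 × 7 × 2 = 231.9 kips.
Design strength φR_n = 0.75 × 231.9 = 174 kips.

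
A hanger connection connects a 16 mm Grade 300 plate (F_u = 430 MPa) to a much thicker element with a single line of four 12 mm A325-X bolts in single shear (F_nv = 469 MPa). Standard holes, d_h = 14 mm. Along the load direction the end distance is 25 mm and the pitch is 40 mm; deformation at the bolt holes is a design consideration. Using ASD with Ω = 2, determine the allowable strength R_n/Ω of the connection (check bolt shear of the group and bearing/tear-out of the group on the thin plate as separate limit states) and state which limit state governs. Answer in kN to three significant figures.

106 kN (bolt shear governs)

Bolt shear: A_b = π·12²/4 = 113.1 mm²; R_n = 469 × 113.1 × 4 × 1 / 1000 = 212.2 kN → 212.2 / 2 = 106 kN.
Bearing (1.2 l_c t F_u ≤ 2.4 d t F_u): upper limit = 2.4·12·16·430 / 1000 = 198.1 kN.
  Edge l_c = 25 − 14/2 = 18 → r_n = 148.6 kN; interior l_c = 40 − 14 = 26 → r_n = 198.1 kN.
  R_n,bearing = 1·148.6 + 3·198.1 = 743 kN → 743 / 2 = 372 kN.
Bolt shear governs: 106 kN.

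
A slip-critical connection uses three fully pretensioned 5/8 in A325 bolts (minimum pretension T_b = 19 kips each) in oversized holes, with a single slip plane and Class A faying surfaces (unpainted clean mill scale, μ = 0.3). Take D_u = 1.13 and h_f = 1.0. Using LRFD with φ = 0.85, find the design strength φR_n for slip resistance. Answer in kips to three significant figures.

16.4 kips

R_n = μ · D_u · h_f · T_b · n_s · n_b = 0.3 × 1.13 × 1.0 × 19 × 1 × 3 = 19.32 kips.
Design strength φR_n = 0.85 × 19.32 = 16.4 kips.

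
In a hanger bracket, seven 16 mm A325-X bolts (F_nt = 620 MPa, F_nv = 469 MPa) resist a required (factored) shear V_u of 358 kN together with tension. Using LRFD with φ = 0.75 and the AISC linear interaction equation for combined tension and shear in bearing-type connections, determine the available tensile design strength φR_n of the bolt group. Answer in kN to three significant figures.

A_b = π·16²/4 = 201.1 mm²; f_rv = 358 × 1000 / (7 × 201.1) = 254.4 MPa.
F'_nt = 1.3 F_nt − (F_nt / φF_nv) f_rv = 1.3·620 − (620/(0.75·469))·254.4 = 357.7 MPa, capped at F_nt → F'_nt = 357.7 MPa.
R_n = F'_nt · A_b · n = 357.7 × 201.1 × 7 / 1000 = 503.4 kN.
Design strength φR_n = 0.75 × 503.4 = 378 kN.

378 kN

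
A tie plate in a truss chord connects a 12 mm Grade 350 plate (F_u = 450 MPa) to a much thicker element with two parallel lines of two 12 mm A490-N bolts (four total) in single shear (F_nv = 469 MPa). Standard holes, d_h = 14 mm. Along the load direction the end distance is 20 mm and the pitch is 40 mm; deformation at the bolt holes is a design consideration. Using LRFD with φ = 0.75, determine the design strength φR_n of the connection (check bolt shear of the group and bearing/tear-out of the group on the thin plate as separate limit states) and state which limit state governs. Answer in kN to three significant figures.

159 kN (bolt shear governs)

Bolt shear: A_b = π·12²/4 = 113.1 mm²; R_n = 469 × 113.1 × 4 × 1 / 1000 = 212.2 kN → 0.75 × 212.2 = 159 kN.
Bearing (1.2 l_c t F_u ≤ 2.4 d t F_u): upper limit = 2.4·12·12·450 / 1000 = 155.5 kN.
  Edge l_c = 20 − 14/2 = 13 → r_n = 84.24 kN; interior l_c = 40 − 14 = 26 → r_n = 155.5 kN.
  R_n,bearing = 2·84.24 + 2·155.5 = 479.5 kN → 0.75 × 479.5 = 360 kN.
Bolt shear governs: 159 kN.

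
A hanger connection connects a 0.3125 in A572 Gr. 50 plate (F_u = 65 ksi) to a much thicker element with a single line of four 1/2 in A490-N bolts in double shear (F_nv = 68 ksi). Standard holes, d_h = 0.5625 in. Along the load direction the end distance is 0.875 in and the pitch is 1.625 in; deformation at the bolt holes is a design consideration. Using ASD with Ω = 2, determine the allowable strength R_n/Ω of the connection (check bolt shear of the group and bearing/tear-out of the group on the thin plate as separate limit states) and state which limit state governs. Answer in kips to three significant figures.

43.8 kips (bearing governs)

Bolt shear: A_b = π·0.5²/4 = 0.1963 in²; R_n = 68 × 0.1963 × 4 × 2 = 106.8 kips → 106.8 / 2 = 53.4 kips.
Bearing (1.2 l_c t F_u ≤ 2.4 d t F_u): upper limit = 2.4·0.5·0.3125·65 = 24.38 kips.
  Edge l_c = 0.875 − 0.5625/2 = 0.5938 → r_n = 14.47 kips; interior l_c = 1.625 − 0.5625 = 1.062 → r_n = 24.38 kips.
  R_n,bearing = 1·14.47 + 3·24.38 = 87.6 kips → 87.6 / 2 = 43.8 kips.
Bearing governs: 43.8 kips.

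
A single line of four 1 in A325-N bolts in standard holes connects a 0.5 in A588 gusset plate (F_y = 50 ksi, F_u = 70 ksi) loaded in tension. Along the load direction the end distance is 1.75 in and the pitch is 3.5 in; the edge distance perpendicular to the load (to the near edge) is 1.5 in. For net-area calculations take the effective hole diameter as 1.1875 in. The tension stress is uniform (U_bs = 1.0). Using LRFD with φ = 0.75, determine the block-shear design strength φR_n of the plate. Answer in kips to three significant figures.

151 kips

Shear plane L_v = 1.75 + 3·3.5 = 12.25 in; A_gv = 12.25 × 0.5 = 6.125 in².
A_nv = (12.25 − 3.5·1.1875) × 0.5 = 4.047 in².
A_nt = (1.5 − 0.5·1.1875) × 0.5 = 0.4531 in².
0.6 F_u A_nv = 170 kips; 0.6 F_y A_gv = 183.8 kips → shear rupture governs the shear term.
R_n = 170 + 1.0 × 70 × 0.4531 = 201.7 kips.
Design strength φR_n = 0.75 × 201.7 = 151 kips.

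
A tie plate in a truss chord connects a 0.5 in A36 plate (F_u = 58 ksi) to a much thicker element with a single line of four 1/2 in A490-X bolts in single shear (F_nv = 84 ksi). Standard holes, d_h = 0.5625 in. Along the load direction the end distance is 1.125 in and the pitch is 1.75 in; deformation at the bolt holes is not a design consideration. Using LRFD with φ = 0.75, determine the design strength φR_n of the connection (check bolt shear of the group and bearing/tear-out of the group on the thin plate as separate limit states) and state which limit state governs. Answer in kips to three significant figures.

Bolt shear: A_b = π·0.5²/4 = 0.1963 in²; R_n = 84 × 0.1963 × 4 × 1 = 65.97 kips → 0.75 × 65.97 = 49.5 kips.
Bearing (1.5 l_c t F_u ≤ 3.0 d t F_u): upper limit = 3.0·0.5·0.5·58 = 43.5 kips.
  Edge l_c = 1.125 − 0.5625/2 = 0.8438 → r_n = 36.7 kips; interior l_c = 1.75 − 0.5625 = 1.188 → r_n = 43.5 kips.
  R_n,bearing = 1·36.7 + 3·43.5 = 167.2 kips → 0.75 × 167.2 = 125 kips.
Bolt shear governs: 49.5 kips.

49.5 kips (bolt shear governs)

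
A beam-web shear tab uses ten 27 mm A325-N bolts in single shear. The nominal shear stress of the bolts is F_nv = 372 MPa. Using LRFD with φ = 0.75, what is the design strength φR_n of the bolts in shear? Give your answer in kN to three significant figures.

1600 kN

A_b = π × 27² / 4 = 572.6 mm².
R_n = F_nv · A_b · n · n_s = 372 × 572.6 × 10 × 1 / 1000 = 2130 kN.
Design strength φR_n = 0.75 × 2130 = 1600 kN.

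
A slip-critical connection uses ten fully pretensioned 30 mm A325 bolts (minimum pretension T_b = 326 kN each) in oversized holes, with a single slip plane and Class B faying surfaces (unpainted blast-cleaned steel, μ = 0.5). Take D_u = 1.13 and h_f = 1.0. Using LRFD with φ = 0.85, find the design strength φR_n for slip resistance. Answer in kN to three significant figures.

1570 kN

R_n = μ · D_u · h_f · T_b · n_s · n_b = 0.5 × 1.13 × 1.0 × 326 × 1 × 10 = 1842 kN.
Design strength φR_n = 0.85 × 1842 = 1570 kN.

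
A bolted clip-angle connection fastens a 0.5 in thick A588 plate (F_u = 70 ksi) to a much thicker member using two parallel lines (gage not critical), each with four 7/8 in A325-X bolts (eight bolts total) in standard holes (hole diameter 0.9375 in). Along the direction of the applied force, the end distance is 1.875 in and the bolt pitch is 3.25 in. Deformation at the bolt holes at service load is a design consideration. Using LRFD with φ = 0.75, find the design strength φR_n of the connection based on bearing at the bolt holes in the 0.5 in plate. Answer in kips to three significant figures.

419 kips

Per bolt r_n = 1.2 l_c t F_u ≤ 2.4 d t F_u; upper limit = 2.4 × 0.875 × 0.5 × 70 = 73.5 kips.
Edge bolt: l_c = 1.875 − 0.9375/2 = 1.406 in → 1.2 × 1.406 × 0.5 × 70 = 59.06 → r_n = 59.06 kips.
Interior bolts: l_c = 3.25 − 0.9375 = 2.312 in → 1.2 × 2.312 × 0.5 × 70 = 97.12 → r_n = 73.5 kips.
R_n = 2 × 59.06 + 6 × 73.5 = 559.1 kips.
Design strength φR_n = 0.75 × 559.1 = 419 kips.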